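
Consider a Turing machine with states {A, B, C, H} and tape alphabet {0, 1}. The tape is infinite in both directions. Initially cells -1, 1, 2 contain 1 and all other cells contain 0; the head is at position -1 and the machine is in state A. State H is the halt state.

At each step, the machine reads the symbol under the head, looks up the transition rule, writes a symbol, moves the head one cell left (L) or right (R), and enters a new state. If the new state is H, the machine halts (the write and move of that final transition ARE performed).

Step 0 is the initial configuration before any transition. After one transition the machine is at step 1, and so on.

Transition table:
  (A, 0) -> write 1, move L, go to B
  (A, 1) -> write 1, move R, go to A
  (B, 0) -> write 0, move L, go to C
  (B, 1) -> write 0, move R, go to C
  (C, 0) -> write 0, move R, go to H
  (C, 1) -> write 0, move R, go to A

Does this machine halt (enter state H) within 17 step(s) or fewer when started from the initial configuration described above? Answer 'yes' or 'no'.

Answer: yes

Derivation:
Step 1: in state A at pos -1, read 1 -> (A,1)->write 1,move R,goto A. Now: state=A, head=0, tape[-2..3]=010110 (head:   ^)
Step 2: in state A at pos 0, read 0 -> (A,0)->write 1,move L,goto B. Now: state=B, head=-1, tape[-2..3]=011110 (head:  ^)
Step 3: in state B at pos -1, read 1 -> (B,1)->write 0,move R,goto C. Now: state=C, head=0, tape[-2..3]=001110 (head:   ^)
Step 4: in state C at pos 0, read 1 -> (C,1)->write 0,move R,goto A. Now: state=A, head=1, tape[-2..3]=000110 (head:    ^)
Step 5: in state A at pos 1, read 1 -> (A,1)->write 1,move R,goto A. Now: state=A, head=2, tape[-2..3]=000110 (head:     ^)
Step 6: in state A at pos 2, read 1 -> (A,1)->write 1,move R,goto A. Now: state=A, head=3, tape[-2..4]=0001100 (head:      ^)
Step 7: in state A at pos 3, read 0 -> (A,0)->write 1,move L,goto B. Now: state=B, head=2, tape[-2..4]=0001110 (head:     ^)
Step 8: in state B at pos 2, read 1 -> (B,1)->write 0,move R,goto C. Now: state=C, head=3, tape[-2..4]=0001010 (head:      ^)
Step 9: in state C at pos 3, read 1 -> (C,1)->write 0,move R,goto A. Now: state=A, head=4, tape[-2..5]=00010000 (head:       ^)
Step 10: in state A at pos 4, read 0 -> (A,0)->write 1,move L,goto B. Now: state=B, head=3, tape[-2..5]=00010010 (head:      ^)
Step 11: in state B at pos 3, read 0 -> (B,0)->write 0,move L,goto C. Now: state=C, head=2, tape[-2..5]=00010010 (head:     ^)
Step 12: in state C at pos 2, read 0 -> (C,0)->write 0,move R,goto H. Now: state=H, head=3, tape[-2..5]=00010010 (head:      ^)
State H reached at step 12; 12 <= 17 -> yes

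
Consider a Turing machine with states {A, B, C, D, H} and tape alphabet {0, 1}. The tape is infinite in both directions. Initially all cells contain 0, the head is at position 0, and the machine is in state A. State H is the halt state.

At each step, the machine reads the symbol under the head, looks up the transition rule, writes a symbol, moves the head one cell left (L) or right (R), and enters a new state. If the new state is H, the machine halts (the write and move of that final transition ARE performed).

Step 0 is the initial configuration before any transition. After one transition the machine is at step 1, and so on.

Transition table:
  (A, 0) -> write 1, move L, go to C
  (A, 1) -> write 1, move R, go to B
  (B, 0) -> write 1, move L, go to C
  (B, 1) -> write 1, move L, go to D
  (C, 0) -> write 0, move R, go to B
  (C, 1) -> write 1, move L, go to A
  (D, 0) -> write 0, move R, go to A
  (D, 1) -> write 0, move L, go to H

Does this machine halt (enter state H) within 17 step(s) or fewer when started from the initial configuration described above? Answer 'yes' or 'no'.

Answer: yes

Derivation:
Step 1: in state A at pos 0, read 0 -> (A,0)->write 1,move L,goto C. Now: state=C, head=-1, tape[-2..1]=0010 (head:  ^)
Step 2: in state C at pos -1, read 0 -> (C,0)->write 0,move R,goto B. Now: state=B, head=0, tape[-2..1]=0010 (head:   ^)
Step 3: in state B at pos 0, read 1 -> (B,1)->write 1,move L,goto D. Now: state=D, head=-1, tape[-2..1]=0010 (head:  ^)
Step 4: in state D at pos -1, read 0 -> (D,0)->write 0,move R,goto A. Now: state=A, head=0, tape[-2..1]=0010 (head:   ^)
Step 5: in state A at pos 0, read 1 -> (A,1)->write 1,move R,goto B. Now: state=B, head=1, tape[-2..2]=00100 (head:    ^)
Step 6: in state B at pos 1, read 0 -> (B,0)->write 1,move L,goto C. Now: state=C, head=0, tape[-2..2]=00110 (head:   ^)
Step 7: in state C at pos 0, read 1 -> (C,1)->write 1,move L,goto A. Now: state=A, head=-1, tape[-2..2]=00110 (head:  ^)
Step 8: in state A at pos -1, read 0 -> (A,0)->write 1,move L,goto C. Now: state=C, head=-2, tape[-3..2]=001110 (head:  ^)
Step 9: in state C at pos -2, read 0 -> (C,0)->write 0,move R,goto B. Now: state=B, head=-1, tape[-3..2]=001110 (head:   ^)
Step 10: in state B at pos -1, read 1 -> (B,1)->write 1,move L,goto D. Now: state=D, head=-2, tape[-3..2]=001110 (head:  ^)
Step 11: in state D at pos -2, read 0 -> (D,0)->write 0,move R,goto A. Now: state=A, head=-1, tape[-3..2]=001110 (head:   ^)
Step 12: in state A at pos -1, read 1 -> (A,1)->write 1,move R,goto B. Now: state=B, head=0, tape[-3..2]=001110 (head:    ^)
Step 13: in state B at pos 0, read 1 -> (B,1)->write 1,move L,goto D. Now: state=D, head=-1, tape[-3..2]=001110 (head:   ^)
Step 14: in state D at pos -1, read 1 -> (D,1)->write 0,move L,goto H. Now: state=H, head=-2, tape[-3..2]=000110 (head:  ^)
State H reached at step 14; 14 <= 17 -> yes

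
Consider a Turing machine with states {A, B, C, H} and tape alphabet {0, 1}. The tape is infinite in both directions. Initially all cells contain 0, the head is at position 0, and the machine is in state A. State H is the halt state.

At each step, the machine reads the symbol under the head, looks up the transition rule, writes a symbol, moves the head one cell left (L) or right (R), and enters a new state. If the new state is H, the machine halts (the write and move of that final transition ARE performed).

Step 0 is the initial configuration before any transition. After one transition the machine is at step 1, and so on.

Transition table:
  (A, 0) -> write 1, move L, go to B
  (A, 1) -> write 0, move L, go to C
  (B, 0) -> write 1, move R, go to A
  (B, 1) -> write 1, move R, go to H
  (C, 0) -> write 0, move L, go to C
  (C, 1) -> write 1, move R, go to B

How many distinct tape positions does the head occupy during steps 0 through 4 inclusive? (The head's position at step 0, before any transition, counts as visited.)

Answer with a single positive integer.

Step 1: in state A at pos 0, read 0 -> (A,0)->write 1,move L,goto B. Now: state=B, head=-1, tape[-2..1]=0010 (head:  ^)
Step 2: in state B at pos -1, read 0 -> (B,0)->write 1,move R,goto A. Now: state=A, head=0, tape[-2..1]=0110 (head:   ^)
Step 3: in state A at pos 0, read 1 -> (A,1)->write 0,move L,goto C. Now: state=C, head=-1, tape[-2..1]=0100 (head:  ^)
Step 4: in state C at pos -1, read 1 -> (C,1)->write 1,move R,goto B. Now: state=B, head=0, tape[-2..1]=0100 (head:   ^)
Head positions at steps 0..4: starting at 0, distinct positions visited = {-1, 0} -> 2 position(s)

Answer: 2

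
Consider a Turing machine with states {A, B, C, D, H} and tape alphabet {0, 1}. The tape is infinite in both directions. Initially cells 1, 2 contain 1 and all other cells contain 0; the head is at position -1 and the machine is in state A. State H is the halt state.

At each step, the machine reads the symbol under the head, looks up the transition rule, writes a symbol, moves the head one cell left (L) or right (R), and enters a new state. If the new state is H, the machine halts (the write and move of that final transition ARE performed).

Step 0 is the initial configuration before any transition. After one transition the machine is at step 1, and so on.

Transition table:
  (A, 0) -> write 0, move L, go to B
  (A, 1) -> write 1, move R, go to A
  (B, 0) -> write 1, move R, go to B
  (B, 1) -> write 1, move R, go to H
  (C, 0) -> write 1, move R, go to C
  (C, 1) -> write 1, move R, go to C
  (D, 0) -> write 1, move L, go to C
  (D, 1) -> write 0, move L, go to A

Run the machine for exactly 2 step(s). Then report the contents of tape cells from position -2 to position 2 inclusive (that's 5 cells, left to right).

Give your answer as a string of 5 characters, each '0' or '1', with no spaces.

Step 1: in state A at pos -1, read 0 -> (A,0)->write 0,move L,goto B. Now: state=B, head=-2, tape[-3..3]=0000110 (head:  ^)
Step 2: in state B at pos -2, read 0 -> (B,0)->write 1,move R,goto B. Now: state=B, head=-1, tape[-3..3]=0100110 (head:   ^)

Answer: 10011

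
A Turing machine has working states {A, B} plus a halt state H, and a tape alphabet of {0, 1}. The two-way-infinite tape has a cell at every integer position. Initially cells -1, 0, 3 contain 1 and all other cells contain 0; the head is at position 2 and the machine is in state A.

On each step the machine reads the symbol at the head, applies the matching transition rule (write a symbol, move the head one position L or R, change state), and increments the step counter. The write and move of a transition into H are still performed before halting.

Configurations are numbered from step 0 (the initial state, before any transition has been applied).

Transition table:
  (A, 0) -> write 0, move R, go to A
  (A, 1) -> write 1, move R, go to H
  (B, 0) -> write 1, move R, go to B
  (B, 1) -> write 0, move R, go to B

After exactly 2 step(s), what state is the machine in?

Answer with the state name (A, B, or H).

Step 1: in state A at pos 2, read 0 -> (A,0)->write 0,move R,goto A. Now: state=A, head=3, tape[-2..4]=0110010 (head:      ^)
Step 2: in state A at pos 3, read 1 -> (A,1)->write 1,move R,goto H. Now: state=H, head=4, tape[-2..5]=01100100 (head:       ^)

Answer: H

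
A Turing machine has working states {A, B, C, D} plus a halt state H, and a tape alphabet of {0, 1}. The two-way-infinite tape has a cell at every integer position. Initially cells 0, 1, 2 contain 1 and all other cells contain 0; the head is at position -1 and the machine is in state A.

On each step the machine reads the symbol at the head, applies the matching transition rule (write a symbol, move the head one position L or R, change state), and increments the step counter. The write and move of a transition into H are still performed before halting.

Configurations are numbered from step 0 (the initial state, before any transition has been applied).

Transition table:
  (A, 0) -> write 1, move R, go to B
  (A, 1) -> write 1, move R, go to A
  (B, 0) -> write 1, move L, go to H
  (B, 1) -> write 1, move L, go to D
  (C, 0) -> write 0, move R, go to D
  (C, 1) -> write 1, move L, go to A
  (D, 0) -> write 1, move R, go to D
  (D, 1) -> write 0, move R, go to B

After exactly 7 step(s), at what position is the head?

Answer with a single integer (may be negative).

Answer: 0

Derivation:
Step 1: in state A at pos -1, read 0 -> (A,0)->write 1,move R,goto B. Now: state=B, head=0, tape[-2..3]=011110 (head:   ^)
Step 2: in state B at pos 0, read 1 -> (B,1)->write 1,move L,goto D. Now: state=D, head=-1, tape[-2..3]=011110 (head:  ^)
Step 3: in state D at pos -1, read 1 -> (D,1)->write 0,move R,goto B. Now: state=B, head=0, tape[-2..3]=001110 (head:   ^)
Step 4: in state B at pos 0, read 1 -> (B,1)->write 1,move L,goto D. Now: state=D, head=-1, tape[-2..3]=001110 (head:  ^)
Step 5: in state D at pos -1, read 0 -> (D,0)->write 1,move R,goto D. Now: state=D, head=0, tape[-2..3]=011110 (head:   ^)
Step 6: in state D at pos 0, read 1 -> (D,1)->write 0,move R,goto B. Now: state=B, head=1, tape[-2..3]=010110 (head:    ^)
Step 7: in state B at pos 1, read 1 -> (B,1)->write 1,move L,goto D. Now: state=D, head=0, tape[-2..3]=010110 (head:   ^)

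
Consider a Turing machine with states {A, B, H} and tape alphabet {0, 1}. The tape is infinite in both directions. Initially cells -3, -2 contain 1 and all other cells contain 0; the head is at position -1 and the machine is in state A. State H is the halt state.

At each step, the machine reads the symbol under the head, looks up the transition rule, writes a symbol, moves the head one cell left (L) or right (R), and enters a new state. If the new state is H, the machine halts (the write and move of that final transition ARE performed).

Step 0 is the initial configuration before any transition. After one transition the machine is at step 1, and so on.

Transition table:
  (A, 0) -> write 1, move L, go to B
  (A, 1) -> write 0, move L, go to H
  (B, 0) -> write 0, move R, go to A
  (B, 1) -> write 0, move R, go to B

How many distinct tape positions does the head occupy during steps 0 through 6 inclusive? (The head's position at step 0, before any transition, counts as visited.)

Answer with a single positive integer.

Answer: 4

Derivation:
Step 1: in state A at pos -1, read 0 -> (A,0)->write 1,move L,goto B. Now: state=B, head=-2, tape[-4..0]=01110 (head:   ^)
Step 2: in state B at pos -2, read 1 -> (B,1)->write 0,move R,goto B. Now: state=B, head=-1, tape[-4..0]=01010 (head:    ^)
Step 3: in state B at pos -1, read 1 -> (B,1)->write 0,move R,goto B. Now: state=B, head=0, tape[-4..1]=010000 (head:     ^)
Step 4: in state B at pos 0, read 0 -> (B,0)->write 0,move R,goto A. Now: state=A, head=1, tape[-4..2]=0100000 (head:      ^)
Step 5: in state A at pos 1, read 0 -> (A,0)->write 1,move L,goto B. Now: state=B, head=0, tape[-4..2]=0100010 (head:     ^)
Step 6: in state B at pos 0, read 0 -> (B,0)->write 0,move R,goto A. Now: state=A, head=1, tape[-4..2]=0100010 (head:      ^)
Head positions at steps 0..6: starting at -1, distinct positions visited = {-2, -1, 0, 1} -> 4 position(s)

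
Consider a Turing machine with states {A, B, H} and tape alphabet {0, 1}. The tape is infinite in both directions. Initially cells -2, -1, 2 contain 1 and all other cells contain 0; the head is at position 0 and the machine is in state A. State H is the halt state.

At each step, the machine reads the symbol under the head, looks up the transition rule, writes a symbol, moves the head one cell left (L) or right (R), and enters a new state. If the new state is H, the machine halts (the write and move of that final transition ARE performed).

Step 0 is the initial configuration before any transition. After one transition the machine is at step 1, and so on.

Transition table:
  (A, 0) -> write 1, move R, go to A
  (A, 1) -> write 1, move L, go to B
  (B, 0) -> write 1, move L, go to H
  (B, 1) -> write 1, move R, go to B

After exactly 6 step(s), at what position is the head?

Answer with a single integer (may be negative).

Step 1: in state A at pos 0, read 0 -> (A,0)->write 1,move R,goto A. Now: state=A, head=1, tape[-3..3]=0111010 (head:     ^)
Step 2: in state A at pos 1, read 0 -> (A,0)->write 1,move R,goto A. Now: state=A, head=2, tape[-3..3]=0111110 (head:      ^)
Step 3: in state A at pos 2, read 1 -> (A,1)->write 1,move L,goto B. Now: state=B, head=1, tape[-3..3]=0111110 (head:     ^)
Step 4: in state B at pos 1, read 1 -> (B,1)->write 1,move R,goto B. Now: state=B, head=2, tape[-3..3]=0111110 (head:      ^)
Step 5: in state B at pos 2, read 1 -> (B,1)->write 1,move R,goto B. Now: state=B, head=3, tape[-3..4]=01111100 (head:       ^)
Step 6: in state B at pos 3, read 0 -> (B,0)->write 1,move L,goto H. Now: state=H, head=2, tape[-3..4]=01111110 (head:      ^)

Answer: 2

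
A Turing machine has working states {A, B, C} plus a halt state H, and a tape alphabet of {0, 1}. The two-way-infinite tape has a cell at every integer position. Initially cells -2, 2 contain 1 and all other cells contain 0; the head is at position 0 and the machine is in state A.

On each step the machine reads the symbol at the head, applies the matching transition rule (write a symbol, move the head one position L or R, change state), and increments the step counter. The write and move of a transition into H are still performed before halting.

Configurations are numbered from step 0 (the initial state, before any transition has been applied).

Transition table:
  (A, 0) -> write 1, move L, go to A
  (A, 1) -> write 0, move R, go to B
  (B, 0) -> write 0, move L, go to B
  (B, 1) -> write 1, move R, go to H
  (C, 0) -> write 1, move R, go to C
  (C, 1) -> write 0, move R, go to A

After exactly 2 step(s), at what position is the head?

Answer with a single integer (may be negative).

Step 1: in state A at pos 0, read 0 -> (A,0)->write 1,move L,goto A. Now: state=A, head=-1, tape[-3..3]=0101010 (head:   ^)
Step 2: in state A at pos -1, read 0 -> (A,0)->write 1,move L,goto A. Now: state=A, head=-2, tape[-3..3]=0111010 (head:  ^)

Answer: -2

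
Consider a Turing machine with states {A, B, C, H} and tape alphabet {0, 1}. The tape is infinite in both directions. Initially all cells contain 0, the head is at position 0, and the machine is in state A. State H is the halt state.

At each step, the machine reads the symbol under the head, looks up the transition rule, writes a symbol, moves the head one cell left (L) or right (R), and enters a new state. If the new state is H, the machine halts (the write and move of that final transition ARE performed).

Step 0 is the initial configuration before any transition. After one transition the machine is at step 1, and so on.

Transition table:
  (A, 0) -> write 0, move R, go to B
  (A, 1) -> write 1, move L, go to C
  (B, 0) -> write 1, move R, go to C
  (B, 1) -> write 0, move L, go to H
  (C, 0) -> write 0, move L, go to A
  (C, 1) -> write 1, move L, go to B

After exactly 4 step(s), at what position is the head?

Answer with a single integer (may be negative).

Answer: 0

Derivation:
Step 1: in state A at pos 0, read 0 -> (A,0)->write 0,move R,goto B. Now: state=B, head=1, tape[-1..2]=0000 (head:   ^)
Step 2: in state B at pos 1, read 0 -> (B,0)->write 1,move R,goto C. Now: state=C, head=2, tape[-1..3]=00100 (head:    ^)
Step 3: in state C at pos 2, read 0 -> (C,0)->write 0,move L,goto A. Now: state=A, head=1, tape[-1..3]=00100 (head:   ^)
Step 4: in state A at pos 1, read 1 -> (A,1)->write 1,move L,goto C. Now: state=C, head=0, tape[-1..3]=00100 (head:  ^)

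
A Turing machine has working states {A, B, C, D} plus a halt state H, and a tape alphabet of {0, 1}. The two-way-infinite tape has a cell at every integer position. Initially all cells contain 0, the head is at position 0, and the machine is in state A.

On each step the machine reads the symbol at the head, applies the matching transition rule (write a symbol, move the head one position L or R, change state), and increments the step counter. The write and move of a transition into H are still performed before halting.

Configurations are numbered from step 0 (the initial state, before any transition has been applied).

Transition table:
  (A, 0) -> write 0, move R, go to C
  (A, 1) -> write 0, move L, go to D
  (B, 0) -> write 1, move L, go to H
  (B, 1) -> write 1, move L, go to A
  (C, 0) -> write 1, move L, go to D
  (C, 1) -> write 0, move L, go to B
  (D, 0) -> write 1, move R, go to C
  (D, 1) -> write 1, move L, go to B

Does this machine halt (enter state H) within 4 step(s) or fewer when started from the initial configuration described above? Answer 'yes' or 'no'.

Answer: no

Derivation:
Step 1: in state A at pos 0, read 0 -> (A,0)->write 0,move R,goto C. Now: state=C, head=1, tape[-1..2]=0000 (head:   ^)
Step 2: in state C at pos 1, read 0 -> (C,0)->write 1,move L,goto D. Now: state=D, head=0, tape[-1..2]=0010 (head:  ^)
Step 3: in state D at pos 0, read 0 -> (D,0)->write 1,move R,goto C. Now: state=C, head=1, tape[-1..2]=0110 (head:   ^)
Step 4: in state C at pos 1, read 1 -> (C,1)->write 0,move L,goto B. Now: state=B, head=0, tape[-1..2]=0100 (head:  ^)
After 4 step(s): state = B (not H) -> not halted within 4 -> no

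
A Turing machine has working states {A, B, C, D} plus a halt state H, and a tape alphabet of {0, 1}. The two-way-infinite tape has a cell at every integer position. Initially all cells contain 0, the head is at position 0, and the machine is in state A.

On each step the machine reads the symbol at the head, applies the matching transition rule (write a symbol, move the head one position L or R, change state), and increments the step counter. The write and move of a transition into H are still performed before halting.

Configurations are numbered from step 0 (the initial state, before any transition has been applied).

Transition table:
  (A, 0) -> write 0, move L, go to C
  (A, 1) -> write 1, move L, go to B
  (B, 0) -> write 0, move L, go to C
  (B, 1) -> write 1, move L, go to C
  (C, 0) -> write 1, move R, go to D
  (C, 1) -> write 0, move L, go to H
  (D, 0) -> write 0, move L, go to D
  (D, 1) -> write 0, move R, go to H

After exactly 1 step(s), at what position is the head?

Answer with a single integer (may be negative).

Step 1: in state A at pos 0, read 0 -> (A,0)->write 0,move L,goto C. Now: state=C, head=-1, tape[-2..1]=0000 (head:  ^)

Answer: -1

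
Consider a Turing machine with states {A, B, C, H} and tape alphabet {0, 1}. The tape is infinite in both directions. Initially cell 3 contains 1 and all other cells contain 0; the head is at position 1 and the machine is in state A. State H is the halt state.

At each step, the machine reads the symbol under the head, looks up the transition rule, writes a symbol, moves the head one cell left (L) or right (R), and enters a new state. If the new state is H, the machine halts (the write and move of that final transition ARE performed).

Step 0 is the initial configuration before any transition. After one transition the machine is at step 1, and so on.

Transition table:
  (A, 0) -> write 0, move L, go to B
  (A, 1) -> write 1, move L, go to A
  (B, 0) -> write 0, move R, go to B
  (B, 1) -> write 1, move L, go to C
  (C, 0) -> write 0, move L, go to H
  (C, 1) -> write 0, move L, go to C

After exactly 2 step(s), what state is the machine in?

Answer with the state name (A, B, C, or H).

Step 1: in state A at pos 1, read 0 -> (A,0)->write 0,move L,goto B. Now: state=B, head=0, tape[-1..4]=000010 (head:  ^)
Step 2: in state B at pos 0, read 0 -> (B,0)->write 0,move R,goto B. Now: state=B, head=1, tape[-1..4]=000010 (head:   ^)

Answer: B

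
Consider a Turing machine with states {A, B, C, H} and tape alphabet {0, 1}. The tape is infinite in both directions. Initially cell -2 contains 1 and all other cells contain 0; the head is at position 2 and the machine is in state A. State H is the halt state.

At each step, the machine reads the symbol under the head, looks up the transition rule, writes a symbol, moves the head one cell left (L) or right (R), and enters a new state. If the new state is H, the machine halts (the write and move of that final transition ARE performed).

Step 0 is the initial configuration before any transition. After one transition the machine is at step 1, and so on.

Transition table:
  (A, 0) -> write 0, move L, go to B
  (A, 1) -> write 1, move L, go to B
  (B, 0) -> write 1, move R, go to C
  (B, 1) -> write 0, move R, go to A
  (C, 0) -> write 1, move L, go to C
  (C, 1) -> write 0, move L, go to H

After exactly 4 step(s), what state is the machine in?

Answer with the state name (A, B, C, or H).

Step 1: in state A at pos 2, read 0 -> (A,0)->write 0,move L,goto B. Now: state=B, head=1, tape[-3..3]=0100000 (head:     ^)
Step 2: in state B at pos 1, read 0 -> (B,0)->write 1,move R,goto C. Now: state=C, head=2, tape[-3..3]=0100100 (head:      ^)
Step 3: in state C at pos 2, read 0 -> (C,0)->write 1,move L,goto C. Now: state=C, head=1, tape[-3..3]=0100110 (head:     ^)
Step 4: in state C at pos 1, read 1 -> (C,1)->write 0,move L,goto H. Now: state=H, head=0, tape[-3..3]=0100010 (head:    ^)

Answer: H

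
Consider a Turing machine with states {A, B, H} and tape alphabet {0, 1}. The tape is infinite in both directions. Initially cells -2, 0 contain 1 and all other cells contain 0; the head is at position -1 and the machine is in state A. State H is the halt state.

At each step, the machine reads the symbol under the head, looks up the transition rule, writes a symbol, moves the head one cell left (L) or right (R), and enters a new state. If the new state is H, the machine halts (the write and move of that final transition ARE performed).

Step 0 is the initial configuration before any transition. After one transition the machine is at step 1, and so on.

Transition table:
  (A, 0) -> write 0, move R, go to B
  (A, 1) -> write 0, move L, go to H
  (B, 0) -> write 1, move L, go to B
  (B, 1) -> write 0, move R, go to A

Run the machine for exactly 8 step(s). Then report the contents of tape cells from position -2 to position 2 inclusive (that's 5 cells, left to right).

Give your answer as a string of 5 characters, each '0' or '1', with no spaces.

Answer: 01111

Derivation:
Step 1: in state A at pos -1, read 0 -> (A,0)->write 0,move R,goto B. Now: state=B, head=0, tape[-3..1]=01010 (head:    ^)
Step 2: in state B at pos 0, read 1 -> (B,1)->write 0,move R,goto A. Now: state=A, head=1, tape[-3..2]=010000 (head:     ^)
Step 3: in state A at pos 1, read 0 -> (A,0)->write 0,move R,goto B. Now: state=B, head=2, tape[-3..3]=0100000 (head:      ^)
Step 4: in state B at pos 2, read 0 -> (B,0)->write 1,move L,goto B. Now: state=B, head=1, tape[-3..3]=0100010 (head:     ^)
Step 5: in state B at pos 1, read 0 -> (B,0)->write 1,move L,goto B. Now: state=B, head=0, tape[-3..3]=0100110 (head:    ^)
Step 6: in state B at pos 0, read 0 -> (B,0)->write 1,move L,goto B. Now: state=B, head=-1, tape[-3..3]=0101110 (head:   ^)
Step 7: in state B at pos -1, read 0 -> (B,0)->write 1,move L,goto B. Now: state=B, head=-2, tape[-3..3]=0111110 (head:  ^)
Step 8: in state B at pos -2, read 1 -> (B,1)->write 0,move R,goto A. Now: state=A, head=-1, tape[-3..3]=0011110 (head:   ^)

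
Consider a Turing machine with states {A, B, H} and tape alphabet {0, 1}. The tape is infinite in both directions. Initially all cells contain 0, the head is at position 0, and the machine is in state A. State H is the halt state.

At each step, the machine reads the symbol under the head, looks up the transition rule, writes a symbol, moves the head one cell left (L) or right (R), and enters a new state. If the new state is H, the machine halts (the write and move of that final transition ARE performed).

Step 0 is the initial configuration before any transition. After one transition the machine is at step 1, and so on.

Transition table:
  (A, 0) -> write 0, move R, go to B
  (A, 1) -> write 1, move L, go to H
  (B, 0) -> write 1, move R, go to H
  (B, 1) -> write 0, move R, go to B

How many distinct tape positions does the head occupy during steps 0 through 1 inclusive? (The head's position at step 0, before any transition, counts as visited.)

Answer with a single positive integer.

Answer: 2

Derivation:
Step 1: in state A at pos 0, read 0 -> (A,0)->write 0,move R,goto B. Now: state=B, head=1, tape[-1..2]=0000 (head:   ^)
Head positions at steps 0..1: starting at 0, distinct positions visited = {0, 1} -> 2 position(s)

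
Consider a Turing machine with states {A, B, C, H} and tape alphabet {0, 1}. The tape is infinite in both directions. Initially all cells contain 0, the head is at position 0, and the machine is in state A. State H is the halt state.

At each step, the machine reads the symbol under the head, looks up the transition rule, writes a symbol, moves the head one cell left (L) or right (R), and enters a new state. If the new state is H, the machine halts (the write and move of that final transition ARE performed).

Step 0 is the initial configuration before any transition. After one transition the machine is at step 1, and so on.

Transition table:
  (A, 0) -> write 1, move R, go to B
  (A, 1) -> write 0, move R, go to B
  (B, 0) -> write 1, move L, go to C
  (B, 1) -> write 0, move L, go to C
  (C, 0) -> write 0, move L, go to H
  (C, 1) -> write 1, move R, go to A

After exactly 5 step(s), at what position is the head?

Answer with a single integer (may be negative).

Step 1: in state A at pos 0, read 0 -> (A,0)->write 1,move R,goto B. Now: state=B, head=1, tape[-1..2]=0100 (head:   ^)
Step 2: in state B at pos 1, read 0 -> (B,0)->write 1,move L,goto C. Now: state=C, head=0, tape[-1..2]=0110 (head:  ^)
Step 3: in state C at pos 0, read 1 -> (C,1)->write 1,move R,goto A. Now: state=A, head=1, tape[-1..2]=0110 (head:   ^)
Step 4: in state A at pos 1, read 1 -> (A,1)->write 0,move R,goto B. Now: state=B, head=2, tape[-1..3]=01000 (head:    ^)
Step 5: in state B at pos 2, read 0 -> (B,0)->write 1,move L,goto C. Now: state=C, head=1, tape[-1..3]=01010 (head:   ^)

Answer: 1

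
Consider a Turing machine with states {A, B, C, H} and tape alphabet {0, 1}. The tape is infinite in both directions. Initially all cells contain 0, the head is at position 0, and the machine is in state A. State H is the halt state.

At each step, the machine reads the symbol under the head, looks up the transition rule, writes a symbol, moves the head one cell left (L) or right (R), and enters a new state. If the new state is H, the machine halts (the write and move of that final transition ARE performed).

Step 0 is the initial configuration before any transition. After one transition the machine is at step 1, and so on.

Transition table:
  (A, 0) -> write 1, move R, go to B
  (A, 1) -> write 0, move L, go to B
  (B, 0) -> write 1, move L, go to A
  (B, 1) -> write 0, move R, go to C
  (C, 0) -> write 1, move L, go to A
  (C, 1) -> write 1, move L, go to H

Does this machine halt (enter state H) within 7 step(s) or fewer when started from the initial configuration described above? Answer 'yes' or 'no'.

Answer: no

Derivation:
Step 1: in state A at pos 0, read 0 -> (A,0)->write 1,move R,goto B. Now: state=B, head=1, tape[-1..2]=0100 (head:   ^)
Step 2: in state B at pos 1, read 0 -> (B,0)->write 1,move L,goto A. Now: state=A, head=0, tape[-1..2]=0110 (head:  ^)
Step 3: in state A at pos 0, read 1 -> (A,1)->write 0,move L,goto B. Now: state=B, head=-1, tape[-2..2]=00010 (head:  ^)
Step 4: in state B at pos -1, read 0 -> (B,0)->write 1,move L,goto A. Now: state=A, head=-2, tape[-3..2]=001010 (head:  ^)
Step 5: in state A at pos -2, read 0 -> (A,0)->write 1,move R,goto B. Now: state=B, head=-1, tape[-3..2]=011010 (head:   ^)
Step 6: in state B at pos -1, read 1 -> (B,1)->write 0,move R,goto C. Now: state=C, head=0, tape[-3..2]=010010 (head:    ^)
Step 7: in state C at pos 0, read 0 -> (C,0)->write 1,move L,goto A. Now: state=A, head=-1, tape[-3..2]=010110 (head:   ^)
After 7 step(s): state = A (not H) -> not halted within 7 -> no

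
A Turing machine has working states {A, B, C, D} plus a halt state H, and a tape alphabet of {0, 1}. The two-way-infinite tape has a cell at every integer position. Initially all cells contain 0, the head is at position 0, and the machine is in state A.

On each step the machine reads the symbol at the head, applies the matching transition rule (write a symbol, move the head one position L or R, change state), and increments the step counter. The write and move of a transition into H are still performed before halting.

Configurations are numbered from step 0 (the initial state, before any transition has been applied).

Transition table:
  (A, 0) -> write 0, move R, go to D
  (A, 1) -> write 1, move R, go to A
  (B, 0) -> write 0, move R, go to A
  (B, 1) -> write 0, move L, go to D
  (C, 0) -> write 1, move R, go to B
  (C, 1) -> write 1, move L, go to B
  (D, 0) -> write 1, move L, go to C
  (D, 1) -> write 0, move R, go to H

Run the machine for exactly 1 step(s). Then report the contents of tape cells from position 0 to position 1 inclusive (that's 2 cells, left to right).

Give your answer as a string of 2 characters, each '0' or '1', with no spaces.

Answer: 00

Derivation:
Step 1: in state A at pos 0, read 0 -> (A,0)->write 0,move R,goto D. Now: state=D, head=1, tape[-1..2]=0000 (head:   ^)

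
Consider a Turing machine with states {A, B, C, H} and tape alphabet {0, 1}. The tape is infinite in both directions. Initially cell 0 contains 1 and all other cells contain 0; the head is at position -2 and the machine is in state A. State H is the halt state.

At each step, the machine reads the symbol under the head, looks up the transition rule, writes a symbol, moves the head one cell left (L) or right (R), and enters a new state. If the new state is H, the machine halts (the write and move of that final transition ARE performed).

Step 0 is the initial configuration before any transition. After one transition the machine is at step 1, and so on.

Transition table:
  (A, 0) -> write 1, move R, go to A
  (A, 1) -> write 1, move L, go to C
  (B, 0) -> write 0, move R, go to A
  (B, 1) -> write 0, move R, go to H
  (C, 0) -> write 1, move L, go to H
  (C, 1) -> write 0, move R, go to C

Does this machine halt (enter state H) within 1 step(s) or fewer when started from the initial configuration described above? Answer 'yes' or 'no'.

Answer: no

Derivation:
Step 1: in state A at pos -2, read 0 -> (A,0)->write 1,move R,goto A. Now: state=A, head=-1, tape[-3..1]=01010 (head:   ^)
After 1 step(s): state = A (not H) -> not halted within 1 -> no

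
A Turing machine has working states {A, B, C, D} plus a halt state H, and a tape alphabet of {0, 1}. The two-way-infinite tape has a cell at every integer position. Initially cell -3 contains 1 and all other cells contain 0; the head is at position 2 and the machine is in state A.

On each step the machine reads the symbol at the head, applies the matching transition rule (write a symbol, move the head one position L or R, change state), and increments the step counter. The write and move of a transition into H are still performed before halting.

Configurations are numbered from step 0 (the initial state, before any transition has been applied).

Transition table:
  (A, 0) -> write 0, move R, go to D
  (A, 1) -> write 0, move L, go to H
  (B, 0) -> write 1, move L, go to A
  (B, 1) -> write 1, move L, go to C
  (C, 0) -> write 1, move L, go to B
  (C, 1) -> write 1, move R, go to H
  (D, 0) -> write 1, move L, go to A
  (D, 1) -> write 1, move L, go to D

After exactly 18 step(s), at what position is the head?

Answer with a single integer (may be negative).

Answer: -4

Derivation:
Step 1: in state A at pos 2, read 0 -> (A,0)->write 0,move R,goto D. Now: state=D, head=3, tape[-4..4]=010000000 (head:        ^)
Step 2: in state D at pos 3, read 0 -> (D,0)->write 1,move L,goto A. Now: state=A, head=2, tape[-4..4]=010000010 (head:       ^)
Step 3: in state A at pos 2, read 0 -> (A,0)->write 0,move R,goto D. Now: state=D, head=3, tape[-4..4]=010000010 (head:        ^)
Step 4: in state D at pos 3, read 1 -> (D,1)->write 1,move L,goto D. Now: state=D, head=2, tape[-4..4]=010000010 (head:       ^)
Step 5: in state D at pos 2, read 0 -> (D,0)->write 1,move L,goto A. Now: state=A, head=1, tape[-4..4]=010000110 (head:      ^)
Step 6: in state A at pos 1, read 0 -> (A,0)->write 0,move R,goto D. Now: state=D, head=2, tape[-4..4]=010000110 (head:       ^)
Step 7: in state D at pos 2, read 1 -> (D,1)->write 1,move L,goto D. Now: state=D, head=1, tape[-4..4]=010000110 (head:      ^)
Step 8: in state D at pos 1, read 0 -> (D,0)->write 1,move L,goto A. Now: state=A, head=0, tape[-4..4]=010001110 (head:     ^)
Step 9: in state A at pos 0, read 0 -> (A,0)->write 0,move R,goto D. Now: state=D, head=1, tape[-4..4]=010001110 (head:      ^)
Step 10: in state D at pos 1, read 1 -> (D,1)->write 1,move L,goto D. Now: state=D, head=0, tape[-4..4]=010001110 (head:     ^)
Step 11: in state D at pos 0, read 0 -> (D,0)->write 1,move L,goto A. Now: state=A, head=-1, tape[-4..4]=010011110 (head:    ^)
Step 12: in state A at pos -1, read 0 -> (A,0)->write 0,move R,goto D. Now: state=D, head=0, tape[-4..4]=010011110 (head:     ^)
Step 13: in state D at pos 0, read 1 -> (D,1)->write 1,move L,goto D. Now: state=D, head=-1, tape[-4..4]=010011110 (head:    ^)
Step 14: in state D at pos -1, read 0 -> (D,0)->write 1,move L,goto A. Now: state=A, head=-2, tape[-4..4]=010111110 (head:   ^)
Step 15: in state A at pos -2, read 0 -> (A,0)->write 0,move R,goto D. Now: state=D, head=-1, tape[-4..4]=010111110 (head:    ^)
Step 16: in state D at pos -1, read 1 -> (D,1)->write 1,move L,goto D. Now: state=D, head=-2, tape[-4..4]=010111110 (head:   ^)
Step 17: in state D at pos -2, read 0 -> (D,0)->write 1,move L,goto A. Now: state=A, head=-3, tape[-4..4]=011111110 (head:  ^)
Step 18: in state A at pos -3, read 1 -> (A,1)->write 0,move L,goto H. Now: state=H, head=-4, tape[-5..4]=0001111110 (head:  ^)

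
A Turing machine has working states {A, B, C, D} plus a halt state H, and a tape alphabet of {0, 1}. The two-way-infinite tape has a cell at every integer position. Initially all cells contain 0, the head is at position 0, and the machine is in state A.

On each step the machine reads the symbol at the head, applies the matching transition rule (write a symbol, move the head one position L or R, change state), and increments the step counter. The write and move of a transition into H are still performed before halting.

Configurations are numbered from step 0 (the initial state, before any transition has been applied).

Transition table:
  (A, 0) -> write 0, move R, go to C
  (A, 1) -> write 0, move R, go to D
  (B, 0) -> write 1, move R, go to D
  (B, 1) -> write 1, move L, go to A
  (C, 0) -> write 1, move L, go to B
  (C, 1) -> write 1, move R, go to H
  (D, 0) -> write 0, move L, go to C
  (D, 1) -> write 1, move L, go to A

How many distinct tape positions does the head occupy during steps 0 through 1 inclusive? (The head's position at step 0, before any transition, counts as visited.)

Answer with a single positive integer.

Answer: 2

Derivation:
Step 1: in state A at pos 0, read 0 -> (A,0)->write 0,move R,goto C. Now: state=C, head=1, tape[-1..2]=0000 (head:   ^)
Head positions at steps 0..1: starting at 0, distinct positions visited = {0, 1} -> 2 position(s)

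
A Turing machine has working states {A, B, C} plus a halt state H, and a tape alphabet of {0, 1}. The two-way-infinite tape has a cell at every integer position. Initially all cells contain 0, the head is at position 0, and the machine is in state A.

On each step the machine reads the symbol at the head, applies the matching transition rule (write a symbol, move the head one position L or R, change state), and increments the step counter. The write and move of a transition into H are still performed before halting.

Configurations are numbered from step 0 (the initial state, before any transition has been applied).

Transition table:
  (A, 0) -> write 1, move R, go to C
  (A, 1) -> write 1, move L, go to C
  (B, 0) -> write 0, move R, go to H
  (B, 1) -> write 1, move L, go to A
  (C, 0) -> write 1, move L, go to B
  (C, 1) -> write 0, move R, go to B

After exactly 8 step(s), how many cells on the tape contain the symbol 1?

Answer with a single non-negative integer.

Step 1: in state A at pos 0, read 0 -> (A,0)->write 1,move R,goto C. Now: state=C, head=1, tape[-1..2]=0100 (head:   ^)
Step 2: in state C at pos 1, read 0 -> (C,0)->write 1,move L,goto B. Now: state=B, head=0, tape[-1..2]=0110 (head:  ^)
Step 3: in state B at pos 0, read 1 -> (B,1)->write 1,move L,goto A. Now: state=A, head=-1, tape[-2..2]=00110 (head:  ^)
Step 4: in state A at pos -1, read 0 -> (A,0)->write 1,move R,goto C. Now: state=C, head=0, tape[-2..2]=01110 (head:   ^)
Step 5: in state C at pos 0, read 1 -> (C,1)->write 0,move R,goto B. Now: state=B, head=1, tape[-2..2]=01010 (head:    ^)
Step 6: in state B at pos 1, read 1 -> (B,1)->write 1,move L,goto A. Now: state=A, head=0, tape[-2..2]=01010 (head:   ^)
Step 7: in state A at pos 0, read 0 -> (A,0)->write 1,move R,goto C. Now: state=C, head=1, tape[-2..2]=01110 (head:    ^)
Step 8: in state C at pos 1, read 1 -> (C,1)->write 0,move R,goto B. Now: state=B, head=2, tape[-2..3]=011000 (head:     ^)
Cells containing 1 after step 8: {-1, 0} -> 2 cell(s)

Answer: 2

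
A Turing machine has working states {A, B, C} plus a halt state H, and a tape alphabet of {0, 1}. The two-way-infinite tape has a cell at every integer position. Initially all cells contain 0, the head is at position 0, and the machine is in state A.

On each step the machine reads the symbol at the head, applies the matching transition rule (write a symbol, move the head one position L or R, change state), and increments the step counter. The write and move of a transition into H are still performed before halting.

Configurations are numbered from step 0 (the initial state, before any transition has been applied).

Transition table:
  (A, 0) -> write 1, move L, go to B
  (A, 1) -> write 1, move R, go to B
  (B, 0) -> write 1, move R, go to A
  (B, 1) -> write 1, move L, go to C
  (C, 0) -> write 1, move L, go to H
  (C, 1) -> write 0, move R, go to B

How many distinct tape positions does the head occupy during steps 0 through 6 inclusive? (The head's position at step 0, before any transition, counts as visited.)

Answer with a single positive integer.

Step 1: in state A at pos 0, read 0 -> (A,0)->write 1,move L,goto B. Now: state=B, head=-1, tape[-2..1]=0010 (head:  ^)
Step 2: in state B at pos -1, read 0 -> (B,0)->write 1,move R,goto A. Now: state=A, head=0, tape[-2..1]=0110 (head:   ^)
Step 3: in state A at pos 0, read 1 -> (A,1)->write 1,move R,goto B. Now: state=B, head=1, tape[-2..2]=01100 (head:    ^)
Step 4: in state B at pos 1, read 0 -> (B,0)->write 1,move R,goto A. Now: state=A, head=2, tape[-2..3]=011100 (head:     ^)
Step 5: in state A at pos 2, read 0 -> (A,0)->write 1,move L,goto B. Now: state=B, head=1, tape[-2..3]=011110 (head:    ^)
Step 6: in state B at pos 1, read 1 -> (B,1)->write 1,move L,goto C. Now: state=C, head=0, tape[-2..3]=011110 (head:   ^)
Head positions at steps 0..6: starting at 0, distinct positions visited = {-1, 0, 1, 2} -> 4 position(s)

Answer: 4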